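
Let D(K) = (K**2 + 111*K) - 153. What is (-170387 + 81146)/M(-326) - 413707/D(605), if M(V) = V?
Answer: 5501270575/20166686 ≈ 272.79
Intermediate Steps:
D(K) = -153 + K**2 + 111*K
(-170387 + 81146)/M(-326) - 413707/D(605) = (-170387 + 81146)/(-326) - 413707/(-153 + 605**2 + 111*605) = -89241*(-1/326) - 413707/(-153 + 366025 + 67155) = 89241/326 - 413707/433027 = 89241/326 - 413707*1/433027 = 89241/326 - 59101/61861 = 5501270575/20166686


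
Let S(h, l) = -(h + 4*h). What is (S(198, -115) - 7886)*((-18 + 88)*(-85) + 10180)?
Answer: -37545480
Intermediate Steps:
S(h, l) = -5*h
(S(198, -115) - 7886)*((-18 + 88)*(-85) + 10180) = (-5*198 - 7886)*((-18 + 88)*(-85) + 10180) = (-990 - 7886)*(70*(-85) + 10180) = -8876*(-5950 + 10180) = -8876*4230 = -37545480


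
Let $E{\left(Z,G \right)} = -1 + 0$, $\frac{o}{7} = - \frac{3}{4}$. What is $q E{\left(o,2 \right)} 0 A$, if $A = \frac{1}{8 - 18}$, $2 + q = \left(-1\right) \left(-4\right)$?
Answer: $0$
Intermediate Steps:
$q = 2$ ($q = -2 - -4 = -2 + 4 = 2$)
$o = - \frac{21}{4}$ ($o = 7 \left(- \frac{3}{4}\right) = - \frac{21}{4} \approx -5.25$)
$E{\left(Z,G \right)} = -1$
$A = - \frac{1}{10}$ ($A = \frac{1}{-10} = - \frac{1}{10} \approx -0.1$)
$q E{\left(o,2 \right)} 0 A = 2 \left(-1\right) 0 \left(- \frac{1}{10}\right) = \left(-2\right) 0 \left(- \frac{1}{10}\right) = 0 \left(- \frac{1}{10}\right) = 0$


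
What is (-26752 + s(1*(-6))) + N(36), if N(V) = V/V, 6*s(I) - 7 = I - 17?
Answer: -80261/3 ≈ -26754.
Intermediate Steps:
s(I) = -5/3 + I/6 (s(I) = 7/6 + (I - 17)/6 = 7/6 + (-17 + I)/6 = 7/6 + (-17/6 + I/6) = -5/3 + I/6)
N(V) = 1
(-26752 + s(1*(-6))) + N(36) = (-26752 + (-5/3 + (1*(-6))/6)) + 1 = (-26752 + (-5/3 + (1/6)*(-6))) + 1 = (-26752 + (-5/3 - 1)) + 1 = (-26752 - 8/3) + 1 = -80264/3 + 1 = -80261/3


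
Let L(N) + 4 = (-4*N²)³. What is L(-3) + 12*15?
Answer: -46480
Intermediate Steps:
L(N) = -4 - 64*N⁶ (L(N) = -4 + (-4*N²)³ = -4 - 64*N⁶)
L(-3) + 12*15 = (-4 - 64*(-3)⁶) + 12*15 = (-4 - 64*729) + 180 = (-4 - 46656) + 180 = -46660 + 180 = -46480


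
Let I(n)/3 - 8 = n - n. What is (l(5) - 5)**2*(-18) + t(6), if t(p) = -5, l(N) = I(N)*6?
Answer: -347783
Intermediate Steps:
I(n) = 24 (I(n) = 24 + 3*(n - n) = 24 + 3*0 = 24 + 0 = 24)
l(N) = 144 (l(N) = 24*6 = 144)
(l(5) - 5)**2*(-18) + t(6) = (144 - 5)**2*(-18) - 5 = 139**2*(-18) - 5 = 19321*(-18) - 5 = -347778 - 5 = -347783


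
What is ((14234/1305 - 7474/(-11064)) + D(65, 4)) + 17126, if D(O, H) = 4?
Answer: 41249847691/2406420 ≈ 17142.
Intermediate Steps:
((14234/1305 - 7474/(-11064)) + D(65, 4)) + 17126 = ((14234/1305 - 7474/(-11064)) + 4) + 17126 = ((14234*(1/1305) - 7474*(-1/11064)) + 4) + 17126 = ((14234/1305 + 3737/5532) + 4) + 17126 = (27873091/2406420 + 4) + 17126 = 37498771/2406420 + 17126 = 41249847691/2406420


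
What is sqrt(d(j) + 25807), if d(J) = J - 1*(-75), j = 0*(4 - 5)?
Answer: sqrt(25882) ≈ 160.88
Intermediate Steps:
j = 0 (j = 0*(-1) = 0)
d(J) = 75 + J (d(J) = J + 75 = 75 + J)
sqrt(d(j) + 25807) = sqrt((75 + 0) + 25807) = sqrt(75 + 25807) = sqrt(25882)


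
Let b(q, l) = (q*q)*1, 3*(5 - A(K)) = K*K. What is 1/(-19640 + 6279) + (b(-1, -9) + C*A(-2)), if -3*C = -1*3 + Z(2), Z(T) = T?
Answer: 267211/120249 ≈ 2.2221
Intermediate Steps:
A(K) = 5 - K**2/3 (A(K) = 5 - K*K/3 = 5 - K**2/3)
b(q, l) = q**2 (b(q, l) = q**2*1 = q**2)
C = 1/3 (C = -(-1*3 + 2)/3 = -(-3 + 2)/3 = -1/3*(-1) = 1/3 ≈ 0.33333)
1/(-19640 + 6279) + (b(-1, -9) + C*A(-2)) = 1/(-19640 + 6279) + ((-1)**2 + (5 - 1/3*(-2)**2)/3) = 1/(-13361) + (1 + (5 - 1/3*4)/3) = -1/13361 + (1 + (5 - 4/3)/3) = -1/13361 + (1 + (1/3)*(11/3)) = -1/13361 + (1 + 11/9) = -1/13361 + 20/9 = 267211/120249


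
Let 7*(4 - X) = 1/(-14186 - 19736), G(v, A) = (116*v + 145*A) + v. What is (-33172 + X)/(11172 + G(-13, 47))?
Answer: -7875874271/3909917564 ≈ -2.0143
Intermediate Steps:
G(v, A) = 117*v + 145*A
X = 949817/237454 (X = 4 - 1/(7*(-14186 - 19736)) = 4 - ⅐/(-33922) = 4 - ⅐*(-1/33922) = 4 + 1/237454 = 949817/237454 ≈ 4.0000)
(-33172 + X)/(11172 + G(-13, 47)) = (-33172 + 949817/237454)/(11172 + (117*(-13) + 145*47)) = -7875874271/(237454*(11172 + (-1521 + 6815))) = -7875874271/(237454*(11172 + 5294)) = -7875874271/237454/16466 = -7875874271/237454*1/16466 = -7875874271/3909917564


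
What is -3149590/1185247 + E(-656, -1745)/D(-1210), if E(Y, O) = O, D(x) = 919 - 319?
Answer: -791602003/142229640 ≈ -5.5657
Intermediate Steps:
D(x) = 600
-3149590/1185247 + E(-656, -1745)/D(-1210) = -3149590/1185247 - 1745/600 = -3149590*1/1185247 - 1745*1/600 = -3149590/1185247 - 349/120 = -791602003/142229640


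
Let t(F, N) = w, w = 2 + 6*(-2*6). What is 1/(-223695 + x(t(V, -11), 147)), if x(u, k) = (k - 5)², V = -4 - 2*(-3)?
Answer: -1/203531 ≈ -4.9133e-6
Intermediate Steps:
w = -70 (w = 2 + 6*(-12) = 2 - 72 = -70)
V = 2 (V = -4 + 6 = 2)
t(F, N) = -70
x(u, k) = (-5 + k)²
1/(-223695 + x(t(V, -11), 147)) = 1/(-223695 + (-5 + 147)²) = 1/(-223695 + 142²) = 1/(-223695 + 20164) = 1/(-203531) = -1/203531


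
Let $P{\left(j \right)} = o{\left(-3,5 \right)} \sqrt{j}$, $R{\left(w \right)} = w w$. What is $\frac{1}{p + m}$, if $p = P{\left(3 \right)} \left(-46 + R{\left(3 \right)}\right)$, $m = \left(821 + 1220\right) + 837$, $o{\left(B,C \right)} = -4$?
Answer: $\frac{1439}{4108586} - \frac{37 \sqrt{3}}{2054293} \approx 0.00031905$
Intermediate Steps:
$R{\left(w \right)} = w^{2}$
$P{\left(j \right)} = - 4 \sqrt{j}$
$m = 2878$ ($m = 2041 + 837 = 2878$)
$p = 148 \sqrt{3}$ ($p = - 4 \sqrt{3} \left(-46 + 3^{2}\right) = - 4 \sqrt{3} \left(-46 + 9\right) = - 4 \sqrt{3} \left(-37\right) = 148 \sqrt{3} \approx 256.34$)
$\frac{1}{p + m} = \frac{1}{148 \sqrt{3} + 2878} = \frac{1}{2878 + 148 \sqrt{3}}$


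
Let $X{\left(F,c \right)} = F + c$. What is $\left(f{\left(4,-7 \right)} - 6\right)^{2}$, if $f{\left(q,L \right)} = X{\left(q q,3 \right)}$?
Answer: $169$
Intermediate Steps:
$f{\left(q,L \right)} = 3 + q^{2}$ ($f{\left(q,L \right)} = q q + 3 = q^{2} + 3 = 3 + q^{2}$)
$\left(f{\left(4,-7 \right)} - 6\right)^{2} = \left(\left(3 + 4^{2}\right) - 6\right)^{2} = \left(\left(3 + 16\right) - 6\right)^{2} = \left(19 - 6\right)^{2} = 13^{2} = 169$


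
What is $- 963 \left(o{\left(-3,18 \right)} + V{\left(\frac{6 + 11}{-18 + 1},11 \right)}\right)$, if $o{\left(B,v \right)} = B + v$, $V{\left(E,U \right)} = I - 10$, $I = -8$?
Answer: $2889$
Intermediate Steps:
$V{\left(E,U \right)} = -18$ ($V{\left(E,U \right)} = -8 - 10 = -18$)
$- 963 \left(o{\left(-3,18 \right)} + V{\left(\frac{6 + 11}{-18 + 1},11 \right)}\right) = - 963 \left(\left(-3 + 18\right) - 18\right) = - 963 \left(15 - 18\right) = \left(-963\right) \left(-3\right) = 2889$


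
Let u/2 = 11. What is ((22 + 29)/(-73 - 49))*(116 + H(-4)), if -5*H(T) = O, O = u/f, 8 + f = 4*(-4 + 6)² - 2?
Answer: -29393/610 ≈ -48.185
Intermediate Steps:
u = 22 (u = 2*11 = 22)
f = 6 (f = -8 + (4*(-4 + 6)² - 2) = -8 + (4*2² - 2) = -8 + (4*4 - 2) = -8 + (16 - 2) = -8 + 14 = 6)
O = 11/3 (O = 22/6 = 22*(⅙) = 11/3 ≈ 3.6667)
H(T) = -11/15 (H(T) = -⅕*11/3 = -11/15)
((22 + 29)/(-73 - 49))*(116 + H(-4)) = ((22 + 29)/(-73 - 49))*(116 - 11/15) = (51/(-122))*(1729/15) = (51*(-1/122))*(1729/15) = -51/122*1729/15 = -29393/610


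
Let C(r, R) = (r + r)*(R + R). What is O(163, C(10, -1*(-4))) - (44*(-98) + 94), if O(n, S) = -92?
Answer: 4126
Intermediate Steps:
C(r, R) = 4*R*r (C(r, R) = (2*r)*(2*R) = 4*R*r)
O(163, C(10, -1*(-4))) - (44*(-98) + 94) = -92 - (44*(-98) + 94) = -92 - (-4312 + 94) = -92 - 1*(-4218) = -92 + 4218 = 4126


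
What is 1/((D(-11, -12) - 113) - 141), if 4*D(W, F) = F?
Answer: -1/257 ≈ -0.0038911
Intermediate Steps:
D(W, F) = F/4
1/((D(-11, -12) - 113) - 141) = 1/(((¼)*(-12) - 113) - 141) = 1/((-3 - 113) - 141) = 1/(-116 - 141) = 1/(-257) = -1/257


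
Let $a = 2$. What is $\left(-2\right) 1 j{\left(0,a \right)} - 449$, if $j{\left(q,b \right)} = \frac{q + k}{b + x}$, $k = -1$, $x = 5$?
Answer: $- \frac{3141}{7} \approx -448.71$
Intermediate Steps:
$j{\left(q,b \right)} = \frac{-1 + q}{5 + b}$ ($j{\left(q,b \right)} = \frac{q - 1}{b + 5} = \frac{-1 + q}{5 + b}$)
$\left(-2\right) 1 j{\left(0,a \right)} - 449 = \left(-2\right) 1 \frac{-1 + 0}{5 + 2} - 449 = - 2 \cdot \frac{1}{7} \left(-1\right) - 449 = \left(-2\right) \left(- \frac{1}{7}\right) - 449 = \frac{2}{7} - 449 = - \frac{3141}{7}$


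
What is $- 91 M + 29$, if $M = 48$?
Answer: $-4339$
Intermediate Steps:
$- 91 M + 29 = \left(-91\right) 48 + 29 = -4368 + 29 = -4339$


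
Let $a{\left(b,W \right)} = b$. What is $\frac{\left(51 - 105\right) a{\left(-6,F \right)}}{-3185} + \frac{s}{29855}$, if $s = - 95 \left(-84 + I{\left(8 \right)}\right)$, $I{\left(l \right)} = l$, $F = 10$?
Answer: $\frac{380648}{2716805} \approx 0.14011$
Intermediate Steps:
$s = 7220$ ($s = - 95 \left(-84 + 8\right) = \left(-95\right) \left(-76\right) = 7220$)
$\frac{\left(51 - 105\right) a{\left(-6,F \right)}}{-3185} + \frac{s}{29855} = \frac{\left(51 - 105\right) \left(-6\right)}{-3185} + \frac{7220}{29855} = \left(-54\right) \left(-6\right) \left(- \frac{1}{3185}\right) + 7220 \cdot \frac{1}{29855} = 324 \left(- \frac{1}{3185}\right) + \frac{1444}{5971} = - \frac{324}{3185} + \frac{1444}{5971} = \frac{380648}{2716805}$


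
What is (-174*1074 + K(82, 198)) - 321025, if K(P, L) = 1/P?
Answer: -41647881/82 ≈ -5.0790e+5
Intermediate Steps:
(-174*1074 + K(82, 198)) - 321025 = (-174*1074 + 1/82) - 321025 = (-186876 + 1/82) - 321025 = -15323831/82 - 321025 = -41647881/82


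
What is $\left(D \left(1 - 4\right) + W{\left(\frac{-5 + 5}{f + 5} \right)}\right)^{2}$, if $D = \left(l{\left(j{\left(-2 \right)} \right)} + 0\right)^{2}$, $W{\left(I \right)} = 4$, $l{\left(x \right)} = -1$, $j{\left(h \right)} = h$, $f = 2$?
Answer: $1$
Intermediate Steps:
$D = 1$ ($D = \left(-1 + 0\right)^{2} = \left(-1\right)^{2} = 1$)
$\left(D \left(1 - 4\right) + W{\left(\frac{-5 + 5}{f + 5} \right)}\right)^{2} = \left(1 \left(1 - 4\right) + 4\right)^{2} = \left(1 \left(-3\right) + 4\right)^{2} = \left(-3 + 4\right)^{2} = 1^{2} = 1$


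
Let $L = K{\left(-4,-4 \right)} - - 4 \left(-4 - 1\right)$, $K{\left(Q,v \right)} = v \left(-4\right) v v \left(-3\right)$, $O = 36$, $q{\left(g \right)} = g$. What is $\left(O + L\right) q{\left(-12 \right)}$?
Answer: $9024$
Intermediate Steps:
$K{\left(Q,v \right)} = 12 v^{3}$ ($K{\left(Q,v \right)} = - 4 v v^{2} \left(-3\right) = - 4 v \left(- 3 v^{2}\right) = 12 v^{3}$)
$L = -788$ ($L = 12 \left(-4\right)^{3} - - 4 \left(-4 - 1\right) = 12 \left(-64\right) - \left(-4\right) \left(-5\right) = -768 - 20 = -788$)
$\left(O + L\right) q{\left(-12 \right)} = \left(36 - 788\right) \left(-12\right) = \left(-752\right) \left(-12\right) = 9024$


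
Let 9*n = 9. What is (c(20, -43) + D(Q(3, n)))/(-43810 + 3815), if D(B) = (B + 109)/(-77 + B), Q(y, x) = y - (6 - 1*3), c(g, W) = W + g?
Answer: 376/615923 ≈ 0.00061047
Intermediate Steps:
n = 1 (n = (1/9)*9 = 1)
Q(y, x) = -3 + y (Q(y, x) = y - (6 - 3) = y - 1*3 = y - 3 = -3 + y)
D(B) = (109 + B)/(-77 + B)
(c(20, -43) + D(Q(3, n)))/(-43810 + 3815) = ((-43 + 20) + (109 + (-3 + 3))/(-77 + (-3 + 3)))/(-43810 + 3815) = (-23 + (109 + 0)/(-77 + 0))/(-39995) = (-23 + 109/(-77))*(-1/39995) = (-23 - 1/77*109)*(-1/39995) = (-23 - 109/77)*(-1/39995) = -1880/77*(-1/39995) = 376/615923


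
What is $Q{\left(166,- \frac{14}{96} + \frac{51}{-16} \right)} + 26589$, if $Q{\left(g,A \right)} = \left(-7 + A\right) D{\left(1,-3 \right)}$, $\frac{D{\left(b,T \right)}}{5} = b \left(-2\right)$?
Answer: $\frac{80077}{3} \approx 26692.0$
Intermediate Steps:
$D{\left(b,T \right)} = - 10 b$ ($D{\left(b,T \right)} = 5 b \left(-2\right) = 5 \left(- 2 b\right) = - 10 b$)
$Q{\left(g,A \right)} = 70 - 10 A$ ($Q{\left(g,A \right)} = \left(-7 + A\right) \left(\left(-10\right) 1\right) = \left(-7 + A\right) \left(-10\right) = 70 - 10 A$)
$Q{\left(166,- \frac{14}{96} + \frac{51}{-16} \right)} + 26589 = \left(70 - 10 \left(- \frac{14}{96} + \frac{51}{-16}\right)\right) + 26589 = \left(70 - 10 \left(\left(-14\right) \frac{1}{96} + 51 \left(- \frac{1}{16}\right)\right)\right) + 26589 = \left(70 - 10 \left(- \frac{7}{48} - \frac{51}{16}\right)\right) + 26589 = \left(70 - - \frac{100}{3}\right) + 26589 = \left(70 + \frac{100}{3}\right) + 26589 = \frac{310}{3} + 26589 = \frac{80077}{3}$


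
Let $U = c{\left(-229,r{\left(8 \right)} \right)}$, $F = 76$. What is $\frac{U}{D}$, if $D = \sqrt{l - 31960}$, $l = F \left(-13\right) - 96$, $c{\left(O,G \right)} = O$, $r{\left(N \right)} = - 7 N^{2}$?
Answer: $\frac{229 i \sqrt{8261}}{16522} \approx 1.2598 i$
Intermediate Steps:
$l = -1084$ ($l = 76 \left(-13\right) - 96 = -988 - 96 = -1084$)
$U = -229$
$D = 2 i \sqrt{8261}$ ($D = \sqrt{-1084 - 31960} = \sqrt{-33044} = 2 i \sqrt{8261} \approx 181.78 i$)
$\frac{U}{D} = - \frac{229}{2 i \sqrt{8261}} = - 229 \left(- \frac{i \sqrt{8261}}{16522}\right) = \frac{229 i \sqrt{8261}}{16522}$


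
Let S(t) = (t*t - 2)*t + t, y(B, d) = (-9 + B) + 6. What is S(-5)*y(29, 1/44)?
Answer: -3120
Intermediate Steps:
y(B, d) = -3 + B
S(t) = t + t*(-2 + t²) (S(t) = (t² - 2)*t + t = (-2 + t²)*t + t = t*(-2 + t²) + t = t + t*(-2 + t²))
S(-5)*y(29, 1/44) = ((-5)³ - 1*(-5))*(-3 + 29) = (-125 + 5)*26 = -120*26 = -3120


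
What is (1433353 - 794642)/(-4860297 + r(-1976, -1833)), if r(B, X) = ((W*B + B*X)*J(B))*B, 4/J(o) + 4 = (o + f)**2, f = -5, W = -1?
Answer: -37410895281/285107231695 ≈ -0.13122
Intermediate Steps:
J(o) = 4/(-4 + (-5 + o)**2) (J(o) = 4/(-4 + (o - 5)**2) = 4/(-4 + (-5 + o)**2))
r(B, X) = 4*B*(-B + B*X)/(-4 + (-5 + B)**2) (r(B, X) = ((-B + B*X)*(4/(-4 + (-5 + B)**2)))*B = (4*(-B + B*X)/(-4 + (-5 + B)**2))*B = 4*B*(-B + B*X)/(-4 + (-5 + B)**2))
(1433353 - 794642)/(-4860297 + r(-1976, -1833)) = (1433353 - 794642)/(-4860297 + 4*(-1976)**2*(-1 - 1833)/(-4 + (-5 - 1976)**2)) = 638711/(-4860297 + 4*3904576*(-1834)/(-4 + (-1981)**2)) = 638711/(-4860297 + 4*3904576*(-1834)/(-4 + 3924361)) = 638711/(-4860297 + 4*3904576*(-1834)/3924357) = 638711/(-4860297 + 4*3904576*(1/3924357)*(-1834)) = 638711/(-4860297 - 28643969536/3924357) = 638711/(-19102184523565/3924357) = 638711*(-3924357/19102184523565) = -37410895281/285107231695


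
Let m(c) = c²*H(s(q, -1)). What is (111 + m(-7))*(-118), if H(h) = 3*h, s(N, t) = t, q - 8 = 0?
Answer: 4248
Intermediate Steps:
q = 8 (q = 8 + 0 = 8)
m(c) = -3*c² (m(c) = c²*(3*(-1)) = c²*(-3) = -3*c²)
(111 + m(-7))*(-118) = (111 - 3*(-7)²)*(-118) = (111 - 3*49)*(-118) = (111 - 147)*(-118) = -36*(-118) = 4248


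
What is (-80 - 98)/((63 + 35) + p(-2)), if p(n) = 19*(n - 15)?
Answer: 178/225 ≈ 0.79111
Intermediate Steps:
p(n) = -285 + 19*n (p(n) = 19*(-15 + n) = -285 + 19*n)
(-80 - 98)/((63 + 35) + p(-2)) = (-80 - 98)/((63 + 35) + (-285 + 19*(-2))) = -178/(98 + (-285 - 38)) = -178/(98 - 323) = -178/(-225) = -178*(-1/225) = 178/225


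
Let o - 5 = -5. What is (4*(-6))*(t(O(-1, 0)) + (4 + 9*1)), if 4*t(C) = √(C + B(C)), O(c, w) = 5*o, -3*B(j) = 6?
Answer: -312 - 6*I*√2 ≈ -312.0 - 8.4853*I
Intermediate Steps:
o = 0 (o = 5 - 5 = 0)
B(j) = -2 (B(j) = -⅓*6 = -2)
O(c, w) = 0 (O(c, w) = 5*0 = 0)
t(C) = √(-2 + C)/4 (t(C) = √(C - 2)/4 = √(-2 + C)/4)
(4*(-6))*(t(O(-1, 0)) + (4 + 9*1)) = (4*(-6))*(√(-2 + 0)/4 + (4 + 9*1)) = -24*(√(-2)/4 + (4 + 9)) = -24*((I*√2)/4 + 13) = -24*(I*√2/4 + 13) = -24*(13 + I*√2/4) = -312 - 6*I*√2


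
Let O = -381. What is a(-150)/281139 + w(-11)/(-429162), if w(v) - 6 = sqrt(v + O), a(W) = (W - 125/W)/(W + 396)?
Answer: -478977829/29680927177428 - 7*I*sqrt(2)/214581 ≈ -1.6138e-5 - 4.6134e-5*I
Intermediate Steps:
a(W) = (W - 125/W)/(396 + W)
w(v) = 6 + sqrt(-381 + v) (w(v) = 6 + sqrt(v - 381) = 6 + sqrt(-381 + v))
a(-150)/281139 + w(-11)/(-429162) = ((-125 + (-150)**2)/((-150)*(396 - 150)))/281139 + (6 + sqrt(-381 - 11))/(-429162) = -1/150*(-125 + 22500)/246*(1/281139) + (6 + sqrt(-392))*(-1/429162) = -1/150*1/246*22375*(1/281139) + (6 + 14*I*sqrt(2))*(-1/429162) = -895/1476*1/281139 + (-1/71527 - 7*I*sqrt(2)/214581) = -895/414961164 + (-1/71527 - 7*I*sqrt(2)/214581) = -478977829/29680927177428 - 7*I*sqrt(2)/214581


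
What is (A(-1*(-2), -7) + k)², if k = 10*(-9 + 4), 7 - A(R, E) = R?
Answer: 2025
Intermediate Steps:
A(R, E) = 7 - R
k = -50 (k = 10*(-5) = -50)
(A(-1*(-2), -7) + k)² = ((7 - (-1)*(-2)) - 50)² = ((7 - 1*2) - 50)² = ((7 - 2) - 50)² = (5 - 50)² = (-45)² = 2025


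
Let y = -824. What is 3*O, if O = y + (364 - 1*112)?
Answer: -1716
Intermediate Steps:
O = -572 (O = -824 + (364 - 1*112) = -824 + (364 - 112) = -824 + 252 = -572)
3*O = 3*(-572) = -1716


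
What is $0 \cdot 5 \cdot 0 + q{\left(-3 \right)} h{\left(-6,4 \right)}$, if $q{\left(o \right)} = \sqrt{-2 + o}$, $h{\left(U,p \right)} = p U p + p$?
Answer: $- 92 i \sqrt{5} \approx - 205.72 i$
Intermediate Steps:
$h{\left(U,p \right)} = p + U p^{2}$ ($h{\left(U,p \right)} = U p p + p = U p^{2} + p = p + U p^{2}$)
$0 \cdot 5 \cdot 0 + q{\left(-3 \right)} h{\left(-6,4 \right)} = 0 \cdot 5 \cdot 0 + \sqrt{-2 - 3} \cdot 4 \left(1 - 24\right) = 0 \cdot 0 + \sqrt{-5} \cdot 4 \left(1 - 24\right) = 0 + i \sqrt{5} \cdot 4 \left(-23\right) = 0 + i \sqrt{5} \left(-92\right) = 0 - 92 i \sqrt{5} = - 92 i \sqrt{5}$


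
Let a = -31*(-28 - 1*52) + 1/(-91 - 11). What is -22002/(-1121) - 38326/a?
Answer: 62280654/14924581 ≈ 4.1730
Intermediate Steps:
a = 252959/102 (a = -31*(-28 - 52) + 1/(-102) = -31*(-80) - 1/102 = 2480 - 1/102 = 252959/102 ≈ 2480.0)
-22002/(-1121) - 38326/a = -22002/(-1121) - 38326/252959/102 = -22002*(-1/1121) - 38326*102/252959 = 1158/59 - 3909252/252959 = 62280654/14924581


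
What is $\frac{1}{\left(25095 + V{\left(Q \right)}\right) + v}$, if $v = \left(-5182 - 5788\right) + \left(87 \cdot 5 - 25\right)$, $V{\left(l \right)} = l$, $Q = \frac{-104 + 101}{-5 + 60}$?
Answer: $\frac{55}{799422} \approx 6.88 \cdot 10^{-5}$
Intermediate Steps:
$Q = - \frac{3}{55} \approx -0.054545$
$v = -10560$ ($v = -10970 + \left(435 - 25\right) = -10970 + 410 = -10560$)
$\frac{1}{\left(25095 + V{\left(Q \right)}\right) + v} = \frac{1}{\left(25095 - \frac{3}{55}\right) - 10560} = \frac{1}{\frac{1380222}{55} - 10560} = \frac{1}{\frac{799422}{55}} = \frac{55}{799422}$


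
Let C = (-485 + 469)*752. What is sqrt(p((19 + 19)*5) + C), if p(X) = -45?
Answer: I*sqrt(12077) ≈ 109.9*I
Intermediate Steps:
C = -12032 (C = -16*752 = -12032)
sqrt(p((19 + 19)*5) + C) = sqrt(-45 - 12032) = sqrt(-12077) = I*sqrt(12077)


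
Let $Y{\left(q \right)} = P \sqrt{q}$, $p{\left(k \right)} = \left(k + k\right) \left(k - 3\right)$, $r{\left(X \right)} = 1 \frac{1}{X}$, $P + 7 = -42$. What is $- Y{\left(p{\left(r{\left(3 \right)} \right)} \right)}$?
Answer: $\frac{196 i}{3} \approx 65.333 i$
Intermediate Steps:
$P = -49$ ($P = -7 - 42 = -49$)
$r{\left(X \right)} = \frac{1}{X}$
$p{\left(k \right)} = 2 k \left(-3 + k\right)$
$Y{\left(q \right)} = - 49 \sqrt{q}$
$- Y{\left(p{\left(r{\left(3 \right)} \right)} \right)} = - \left(-49\right) \sqrt{\frac{2 \left(-3 + \frac{1}{3}\right)}{3}} = - \left(-49\right) \sqrt{2 \cdot \frac{1}{3} \left(-3 + \frac{1}{3}\right)} = - \left(-49\right) \sqrt{2 \cdot \frac{1}{3} \left(- \frac{8}{3}\right)} = - \left(-49\right) \sqrt{- \frac{16}{9}} = - \left(-49\right) \frac{4 i}{3} = - \frac{\left(-196\right) i}{3} = \frac{196 i}{3}$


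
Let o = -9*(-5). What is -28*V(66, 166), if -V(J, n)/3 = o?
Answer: 3780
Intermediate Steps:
o = 45
V(J, n) = -135 (V(J, n) = -3*45 = -135)
-28*V(66, 166) = -28*(-135) = 3780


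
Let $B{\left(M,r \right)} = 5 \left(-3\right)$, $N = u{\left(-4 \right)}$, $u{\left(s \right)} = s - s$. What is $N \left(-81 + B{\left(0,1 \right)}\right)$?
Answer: $0$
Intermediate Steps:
$u{\left(s \right)} = 0$
$N = 0$
$B{\left(M,r \right)} = -15$
$N \left(-81 + B{\left(0,1 \right)}\right) = 0 \left(-81 - 15\right) = 0 \left(-96\right) = 0$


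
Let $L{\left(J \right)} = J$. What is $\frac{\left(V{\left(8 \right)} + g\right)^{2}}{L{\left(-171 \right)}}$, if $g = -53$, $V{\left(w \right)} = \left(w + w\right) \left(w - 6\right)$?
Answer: $- \frac{49}{19} \approx -2.5789$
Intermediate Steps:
$V{\left(w \right)} = 2 w \left(-6 + w\right)$
$\frac{\left(V{\left(8 \right)} + g\right)^{2}}{L{\left(-171 \right)}} = \frac{\left(2 \cdot 8 \left(-6 + 8\right) - 53\right)^{2}}{-171} = \left(2 \cdot 8 \cdot 2 - 53\right)^{2} \left(- \frac{1}{171}\right) = \left(32 - 53\right)^{2} \left(- \frac{1}{171}\right) = \left(-21\right)^{2} \left(- \frac{1}{171}\right) = 441 \left(- \frac{1}{171}\right) = - \frac{49}{19}$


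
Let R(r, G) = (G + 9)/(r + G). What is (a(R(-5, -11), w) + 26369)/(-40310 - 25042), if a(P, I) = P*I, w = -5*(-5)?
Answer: -210977/522816 ≈ -0.40354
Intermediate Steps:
R(r, G) = (9 + G)/(G + r)
w = 25
a(P, I) = I*P
(a(R(-5, -11), w) + 26369)/(-40310 - 25042) = (25*((9 - 11)/(-11 - 5)) + 26369)/(-40310 - 25042) = (25*(-2/(-16)) + 26369)/(-65352) = (25*(-1/16*(-2)) + 26369)*(-1/65352) = (25*(1/8) + 26369)*(-1/65352) = (25/8 + 26369)*(-1/65352) = (210977/8)*(-1/65352) = -210977/522816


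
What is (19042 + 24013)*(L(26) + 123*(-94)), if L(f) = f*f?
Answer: -468696730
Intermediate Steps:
L(f) = f²
(19042 + 24013)*(L(26) + 123*(-94)) = (19042 + 24013)*(26² + 123*(-94)) = 43055*(676 - 11562) = 43055*(-10886) = -468696730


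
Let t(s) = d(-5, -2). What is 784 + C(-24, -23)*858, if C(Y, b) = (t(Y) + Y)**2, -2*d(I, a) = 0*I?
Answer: 494992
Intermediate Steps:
d(I, a) = 0 (d(I, a) = -0*I = -1/2*0 = 0)
t(s) = 0
C(Y, b) = Y**2 (C(Y, b) = (0 + Y)**2 = Y**2)
784 + C(-24, -23)*858 = 784 + (-24)**2*858 = 784 + 576*858 = 784 + 494208 = 494992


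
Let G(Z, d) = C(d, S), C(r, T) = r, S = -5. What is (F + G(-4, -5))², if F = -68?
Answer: 5329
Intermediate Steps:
G(Z, d) = d
(F + G(-4, -5))² = (-68 - 5)² = (-73)² = 5329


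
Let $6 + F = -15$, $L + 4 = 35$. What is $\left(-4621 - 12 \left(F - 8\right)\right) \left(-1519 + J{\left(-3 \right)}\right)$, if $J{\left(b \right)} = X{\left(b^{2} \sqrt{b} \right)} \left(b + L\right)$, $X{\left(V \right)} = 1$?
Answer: $6371043$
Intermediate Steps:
$L = 31$ ($L = -4 + 35 = 31$)
$F = -21$ ($F = -6 - 15 = -21$)
$J{\left(b \right)} = 31 + b$ ($J{\left(b \right)} = 1 \left(b + 31\right) = 1 \left(31 + b\right) = 31 + b$)
$\left(-4621 - 12 \left(F - 8\right)\right) \left(-1519 + J{\left(-3 \right)}\right) = \left(-4621 - 12 \left(-21 - 8\right)\right) \left(-1519 + \left(31 - 3\right)\right) = \left(-4621 - -348\right) \left(-1519 + 28\right) = \left(-4621 + 348\right) \left(-1491\right) = \left(-4273\right) \left(-1491\right) = 6371043$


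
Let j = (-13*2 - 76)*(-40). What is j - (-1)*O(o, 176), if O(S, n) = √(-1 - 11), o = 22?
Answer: 4080 + 2*I*√3 ≈ 4080.0 + 3.4641*I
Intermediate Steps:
O(S, n) = 2*I*√3 (O(S, n) = √(-12) = 2*I*√3)
j = 4080 (j = (-26 - 76)*(-40) = -102*(-40) = 4080)
j - (-1)*O(o, 176) = 4080 - (-1)*2*I*√3 = 4080 - (-2)*I*√3 = 4080 + 2*I*√3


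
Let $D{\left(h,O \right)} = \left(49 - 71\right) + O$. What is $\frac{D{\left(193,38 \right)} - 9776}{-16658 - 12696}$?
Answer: $\frac{4880}{14677} \approx 0.33249$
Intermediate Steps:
$D{\left(h,O \right)} = -22 + O$
$\frac{D{\left(193,38 \right)} - 9776}{-16658 - 12696} = \frac{\left(-22 + 38\right) - 9776}{-16658 - 12696} = \frac{16 - 9776}{-29354} = \left(-9760\right) \left(- \frac{1}{29354}\right) = \frac{4880}{14677}$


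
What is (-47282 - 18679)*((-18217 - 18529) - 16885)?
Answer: 3537554391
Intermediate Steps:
(-47282 - 18679)*((-18217 - 18529) - 16885) = -65961*(-36746 - 16885) = -65961*(-53631) = 3537554391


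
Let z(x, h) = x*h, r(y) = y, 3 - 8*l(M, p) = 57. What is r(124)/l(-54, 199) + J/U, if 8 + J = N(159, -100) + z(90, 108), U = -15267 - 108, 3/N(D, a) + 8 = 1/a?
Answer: -5707732/300375 ≈ -19.002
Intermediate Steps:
l(M, p) = -27/4 (l(M, p) = 3/8 - ⅛*57 = 3/8 - 57/8 = -27/4)
N(D, a) = 3/(-8 + 1/a)
U = -15375
z(x, h) = h*x
J = 2593004/267 (J = -8 + (-3*(-100)/(-1 + 8*(-100)) + 108*90) = -8 + (-3*(-100)/(-1 - 800) + 9720) = -8 + (-3*(-100)/(-801) + 9720) = -8 + (-3*(-100)*(-1/801) + 9720) = -8 + (-100/267 + 9720) = -8 + 2595140/267 = 2593004/267 ≈ 9711.6)
r(124)/l(-54, 199) + J/U = 124/(-27/4) + (2593004/267)/(-15375) = 124*(-4/27) + (2593004/267)*(-1/15375) = -496/27 - 63244/100125 = -5707732/300375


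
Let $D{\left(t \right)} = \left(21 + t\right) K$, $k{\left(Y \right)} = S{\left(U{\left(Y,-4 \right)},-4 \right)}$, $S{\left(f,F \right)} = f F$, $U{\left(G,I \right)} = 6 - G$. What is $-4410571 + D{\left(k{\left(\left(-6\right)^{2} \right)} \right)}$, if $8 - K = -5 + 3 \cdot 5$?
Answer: $-4410853$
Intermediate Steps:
$S{\left(f,F \right)} = F f$
$K = -2$ ($K = 8 - \left(-5 + 3 \cdot 5\right) = 8 - \left(-5 + 15\right) = 8 - 10 = -2$)
$k{\left(Y \right)} = -24 + 4 Y$ ($k{\left(Y \right)} = - 4 \left(6 - Y\right) = -24 + 4 Y$)
$D{\left(t \right)} = -42 - 2 t$ ($D{\left(t \right)} = \left(21 + t\right) \left(-2\right) = -42 - 2 t$)
$-4410571 + D{\left(k{\left(\left(-6\right)^{2} \right)} \right)} = -4410571 - \left(42 + 2 \left(-24 + 4 \left(-6\right)^{2}\right)\right) = -4410571 - \left(42 + 2 \left(-24 + 4 \cdot 36\right)\right) = -4410571 - \left(42 + 2 \left(-24 + 144\right)\right) = -4410571 - 282 = -4410853$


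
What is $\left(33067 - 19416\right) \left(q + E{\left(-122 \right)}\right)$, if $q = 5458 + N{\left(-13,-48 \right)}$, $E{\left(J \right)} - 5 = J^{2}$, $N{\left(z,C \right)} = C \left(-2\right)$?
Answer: $279067393$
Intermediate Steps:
$N{\left(z,C \right)} = - 2 C$
$E{\left(J \right)} = 5 + J^{2}$
$q = 5554$ ($q = 5458 - -96 = 5458 + 96 = 5554$)
$\left(33067 - 19416\right) \left(q + E{\left(-122 \right)}\right) = \left(33067 - 19416\right) \left(5554 + \left(5 + \left(-122\right)^{2}\right)\right) = 13651 \left(5554 + \left(5 + 14884\right)\right) = 13651 \left(5554 + 14889\right) = 13651 \cdot 20443 = 279067393$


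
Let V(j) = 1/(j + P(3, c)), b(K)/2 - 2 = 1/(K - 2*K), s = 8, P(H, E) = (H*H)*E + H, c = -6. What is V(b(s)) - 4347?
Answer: -821587/189 ≈ -4347.0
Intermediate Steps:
P(H, E) = H + E*H² (P(H, E) = H²*E + H = E*H² + H = H + E*H²)
b(K) = 4 - 2/K (b(K) = 4 + 2/(K - 2*K) = 4 + 2/((-K)) = 4 + 2*(-1/K) = 4 - 2/K)
V(j) = 1/(-51 + j) (V(j) = 1/(j + 3*(1 - 6*3)) = 1/(j + 3*(1 - 18)) = 1/(j + 3*(-17)) = 1/(j - 51) = 1/(-51 + j))
V(b(s)) - 4347 = 1/(-51 + (4 - 2/8)) - 4347 = 1/(-51 + (4 - 2*⅛)) - 4347 = 1/(-51 + (4 - ¼)) - 4347 = 1/(-51 + 15/4) - 4347 = 1/(-189/4) - 4347 = -4/189 - 4347 = -821587/189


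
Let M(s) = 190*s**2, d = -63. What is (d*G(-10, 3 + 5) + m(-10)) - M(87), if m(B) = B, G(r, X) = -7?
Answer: -1437679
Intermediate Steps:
(d*G(-10, 3 + 5) + m(-10)) - M(87) = (-63*(-7) - 10) - 190*87**2 = (441 - 10) - 190*7569 = 431 - 1*1438110 = 431 - 1438110 = -1437679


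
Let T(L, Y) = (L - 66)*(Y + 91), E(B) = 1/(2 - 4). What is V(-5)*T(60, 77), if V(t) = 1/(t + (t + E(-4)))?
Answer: 96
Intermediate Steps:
E(B) = -1/2 (E(B) = 1/(-2) = -1/2)
T(L, Y) = (-66 + L)*(91 + Y)
V(t) = 1/(-1/2 + 2*t) (V(t) = 1/(t + (t - 1/2)) = 1/(t + (-1/2 + t)) = 1/(-1/2 + 2*t))
V(-5)*T(60, 77) = (2/(-1 + 4*(-5)))*(-6006 - 66*77 + 91*60 + 60*77) = (2/(-1 - 20))*(-6006 - 5082 + 5460 + 4620) = (2/(-21))*(-1008) = (2*(-1/21))*(-1008) = -2/21*(-1008) = 96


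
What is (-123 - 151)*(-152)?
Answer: 41648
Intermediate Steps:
(-123 - 151)*(-152) = -274*(-152) = 41648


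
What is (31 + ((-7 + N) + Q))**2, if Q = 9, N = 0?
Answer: 1089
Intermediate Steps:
(31 + ((-7 + N) + Q))**2 = (31 + ((-7 + 0) + 9))**2 = (31 + (-7 + 9))**2 = (31 + 2)**2 = 33**2 = 1089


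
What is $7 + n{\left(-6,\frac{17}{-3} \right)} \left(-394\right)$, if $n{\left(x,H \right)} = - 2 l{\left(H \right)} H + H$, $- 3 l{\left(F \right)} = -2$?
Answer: $- \frac{6635}{9} \approx -737.22$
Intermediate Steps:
$l{\left(F \right)} = \frac{2}{3}$ ($l{\left(F \right)} = \left(- \frac{1}{3}\right) \left(-2\right) = \frac{2}{3}$)
$n{\left(x,H \right)} = - \frac{H}{3}$ ($n{\left(x,H \right)} = \left(-2\right) \frac{2}{3} H + H = - \frac{4 H}{3} + H = - \frac{H}{3}$)
$7 + n{\left(-6,\frac{17}{-3} \right)} \left(-394\right) = 7 + - \frac{17 \frac{1}{-3}}{3} \left(-394\right) = 7 + - \frac{17 \left(- \frac{1}{3}\right)}{3} \left(-394\right) = 7 + \left(- \frac{1}{3}\right) \left(- \frac{17}{3}\right) \left(-394\right) = 7 + \frac{17}{9} \left(-394\right) = 7 - \frac{6698}{9} = - \frac{6635}{9}$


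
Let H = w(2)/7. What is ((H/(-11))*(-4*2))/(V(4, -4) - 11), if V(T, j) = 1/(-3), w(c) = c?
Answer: -24/1309 ≈ -0.018335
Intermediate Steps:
V(T, j) = -⅓
H = 2/7 ≈ 0.28571
((H/(-11))*(-4*2))/(V(4, -4) - 11) = (((2/7)/(-11))*(-4*2))/(-⅓ - 11) = (((2/7)*(-1/11))*(-8))/(-34/3) = -2/77*(-8)*(-3/34) = (16/77)*(-3/34) = -24/1309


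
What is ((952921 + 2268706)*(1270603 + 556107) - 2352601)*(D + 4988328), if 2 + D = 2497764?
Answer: 44055459269434945210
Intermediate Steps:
D = 2497762 (D = -2 + 2497764 = 2497762)
((952921 + 2268706)*(1270603 + 556107) - 2352601)*(D + 4988328) = ((952921 + 2268706)*(1270603 + 556107) - 2352601)*(2497762 + 4988328) = (3221627*1826710 - 2352601)*7486090 = (5884978257170 - 2352601)*7486090 = 5884975904569*7486090 = 44055459269434945210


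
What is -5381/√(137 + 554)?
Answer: -5381*√691/691 ≈ -204.70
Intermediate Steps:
-5381/√(137 + 554) = -5381*√691/691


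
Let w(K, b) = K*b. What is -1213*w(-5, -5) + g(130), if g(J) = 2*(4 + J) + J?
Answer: -29927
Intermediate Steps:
g(J) = 8 + 3*J (g(J) = (8 + 2*J) + J = 8 + 3*J)
-1213*w(-5, -5) + g(130) = -(-6065)*(-5) + (8 + 3*130) = -1213*25 + (8 + 390) = -30325 + 398 = -29927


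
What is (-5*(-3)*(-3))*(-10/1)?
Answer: 450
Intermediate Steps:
(-5*(-3)*(-3))*(-10/1) = (15*(-3))*(-10*1) = -45*(-10) = 450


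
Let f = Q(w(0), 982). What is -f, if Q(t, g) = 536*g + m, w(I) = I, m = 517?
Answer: -526869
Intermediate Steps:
Q(t, g) = 517 + 536*g (Q(t, g) = 536*g + 517 = 517 + 536*g)
f = 526869 (f = 517 + 536*982 = 517 + 526352 = 526869)
-f = -1*526869 = -526869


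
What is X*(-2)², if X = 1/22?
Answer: 2/11 ≈ 0.18182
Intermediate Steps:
X = 1/22 ≈ 0.045455
X*(-2)² = (1/22)*(-2)² = (1/22)*4 = 2/11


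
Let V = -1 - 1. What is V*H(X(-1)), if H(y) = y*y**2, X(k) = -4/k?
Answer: -128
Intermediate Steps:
V = -2
H(y) = y**3
V*H(X(-1)) = -2*(-4/(-1))**3 = -2*(-4*(-1))**3 = -2*4**3 = -2*64 = -128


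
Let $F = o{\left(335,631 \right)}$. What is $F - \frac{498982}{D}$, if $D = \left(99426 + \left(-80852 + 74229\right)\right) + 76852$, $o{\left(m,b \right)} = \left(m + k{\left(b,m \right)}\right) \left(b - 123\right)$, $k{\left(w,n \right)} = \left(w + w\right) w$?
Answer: $\frac{68659675915198}{169655} \approx 4.047 \cdot 10^{8}$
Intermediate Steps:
$k{\left(w,n \right)} = 2 w^{2}$ ($k{\left(w,n \right)} = 2 w w = 2 w^{2}$)
$o{\left(m,b \right)} = \left(-123 + b\right) \left(m + 2 b^{2}\right)$ ($o{\left(m,b \right)} = \left(m + 2 b^{2}\right) \left(b - 123\right) = \left(m + 2 b^{2}\right) \left(-123 + b\right) = \left(-123 + b\right) \left(m + 2 b^{2}\right)$)
$F = 404701756$ ($F = - 246 \cdot 631^{2} - 41205 + 2 \cdot 631^{3} + 631 \cdot 335 = \left(-246\right) 398161 - 41205 + 2 \cdot 251239591 + 211385 = -97947606 - 41205 + 502479182 + 211385 = 404701756$)
$D = 169655$ ($D = \left(99426 - 6623\right) + 76852 = 92803 + 76852 = 169655$)
$F - \frac{498982}{D} = 404701756 - \frac{498982}{169655} = \frac{68659675915198}{169655}$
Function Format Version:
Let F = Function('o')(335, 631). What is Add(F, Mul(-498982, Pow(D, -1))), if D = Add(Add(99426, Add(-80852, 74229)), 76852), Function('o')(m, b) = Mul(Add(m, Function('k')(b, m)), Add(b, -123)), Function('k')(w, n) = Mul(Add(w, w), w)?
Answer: Rational(68659675915198, 169655) ≈ 4.0470e+8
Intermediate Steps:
Function('k')(w, n) = Mul(2, Pow(w, 2)) (Function('k')(w, n) = Mul(Mul(2, w), w) = Mul(2, Pow(w, 2)))
Function('o')(m, b) = Mul(Add(-123, b), Add(m, Mul(2, Pow(b, 2)))) (Function('o')(m, b) = Mul(Add(m, Mul(2, Pow(b, 2))), Add(b, -123)) = Mul(Add(m, Mul(2, Pow(b, 2))), Add(-123, b)) = Mul(Add(-123, b), Add(m, Mul(2, Pow(b, 2)))))
F = 404701756 (F = Add(Mul(-246, Pow(631, 2)), Mul(-123, 335), Mul(2, Pow(631, 3)), Mul(631, 335)) = Add(Mul(-246, 398161), -41205, Mul(2, 251239591), 211385) = Add(-97947606, -41205, 502479182, 211385) = 404701756)
D = 169655 (D = Add(Add(99426, -6623), 76852) = Add(92803, 76852) = 169655)
Add(F, Mul(-498982, Pow(D, -1))) = Add(404701756, Mul(-498982, Pow(169655, -1))) = Add(404701756, Mul(-498982, Rational(1, 169655))) = Add(404701756, Rational(-498982, 169655)) = Rational(68659675915198, 169655)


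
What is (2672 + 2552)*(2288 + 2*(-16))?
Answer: 11785344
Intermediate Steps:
(2672 + 2552)*(2288 + 2*(-16)) = 5224*(2288 - 32) = 5224*2256 = 11785344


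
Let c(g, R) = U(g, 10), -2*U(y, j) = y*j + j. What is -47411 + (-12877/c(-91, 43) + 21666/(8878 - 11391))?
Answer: -53656838951/1130850 ≈ -47448.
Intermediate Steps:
U(y, j) = -j/2 - j*y/2 (U(y, j) = -(y*j + j)/2 = -(j*y + j)/2 = -(j + j*y)/2 = -j/2 - j*y/2)
c(g, R) = -5 - 5*g (c(g, R) = -½*10*(1 + g) = -5 - 5*g)
-47411 + (-12877/c(-91, 43) + 21666/(8878 - 11391)) = -47411 + (-12877/(-5 - 5*(-91)) + 21666/(8878 - 11391)) = -47411 + (-12877/(-5 + 455) + 21666/(-2513)) = -47411 + (-12877/450 + 21666*(-1/2513)) = -47411 + (-12877*1/450 - 21666/2513) = -47411 + (-12877/450 - 21666/2513) = -47411 - 42109601/1130850 = -53656838951/1130850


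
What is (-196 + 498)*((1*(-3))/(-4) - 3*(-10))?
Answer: 18573/2 ≈ 9286.5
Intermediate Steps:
(-196 + 498)*((1*(-3))/(-4) - 3*(-10)) = 302*(-3*(-1/4) + 30) = 302*(3/4 + 30) = 302*(123/4) = 18573/2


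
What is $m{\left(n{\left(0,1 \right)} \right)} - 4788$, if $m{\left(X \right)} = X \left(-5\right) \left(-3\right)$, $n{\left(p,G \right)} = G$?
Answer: $-4773$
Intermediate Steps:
$m{\left(X \right)} = 15 X$ ($m{\left(X \right)} = - 5 X \left(-3\right) = 15 X$)
$m{\left(n{\left(0,1 \right)} \right)} - 4788 = 15 \cdot 1 - 4788 = 15 - 4788 = -4773$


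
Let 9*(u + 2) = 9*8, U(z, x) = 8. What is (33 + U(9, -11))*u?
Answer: 246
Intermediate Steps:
u = 6 (u = -2 + (9*8)/9 = -2 + (⅑)*72 = -2 + 8 = 6)
(33 + U(9, -11))*u = (33 + 8)*6 = 41*6 = 246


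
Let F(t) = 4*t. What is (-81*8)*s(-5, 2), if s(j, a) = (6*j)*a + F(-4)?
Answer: 49248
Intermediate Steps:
s(j, a) = -16 + 6*a*j (s(j, a) = (6*j)*a + 4*(-4) = 6*a*j - 16 = -16 + 6*a*j)
(-81*8)*s(-5, 2) = (-81*8)*(-16 + 6*2*(-5)) = -648*(-16 - 60) = -648*(-76) = 49248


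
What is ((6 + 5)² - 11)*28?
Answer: 3080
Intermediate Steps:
((6 + 5)² - 11)*28 = (11² - 11)*28 = (121 - 11)*28 = 110*28 = 3080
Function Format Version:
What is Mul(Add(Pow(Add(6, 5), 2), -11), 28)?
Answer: 3080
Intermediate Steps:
Mul(Add(Pow(Add(6, 5), 2), -11), 28) = Mul(Add(Pow(11, 2), -11), 28) = Mul(Add(121, -11), 28) = Mul(110, 28) = 3080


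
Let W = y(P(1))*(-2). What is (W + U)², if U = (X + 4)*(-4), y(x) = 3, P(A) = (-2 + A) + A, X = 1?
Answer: 676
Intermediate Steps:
P(A) = -2 + 2*A
W = -6 (W = 3*(-2) = -6)
U = -20 (U = (1 + 4)*(-4) = 5*(-4) = -20)
(W + U)² = (-6 - 20)² = (-26)² = 676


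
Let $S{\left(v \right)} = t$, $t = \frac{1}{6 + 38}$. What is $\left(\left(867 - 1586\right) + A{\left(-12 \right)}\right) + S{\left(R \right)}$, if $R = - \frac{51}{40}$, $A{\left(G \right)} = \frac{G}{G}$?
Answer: $- \frac{31591}{44} \approx -717.98$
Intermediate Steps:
$A{\left(G \right)} = 1$
$t = \frac{1}{44} \approx 0.022727$
$R = - \frac{51}{40}$ ($R = \left(-51\right) \frac{1}{40} = - \frac{51}{40} \approx -1.275$)
$S{\left(v \right)} = \frac{1}{44}$
$\left(\left(867 - 1586\right) + A{\left(-12 \right)}\right) + S{\left(R \right)} = \left(\left(867 - 1586\right) + 1\right) + \frac{1}{44} = \left(-719 + 1\right) + \frac{1}{44} = -718 + \frac{1}{44} = - \frac{31591}{44}$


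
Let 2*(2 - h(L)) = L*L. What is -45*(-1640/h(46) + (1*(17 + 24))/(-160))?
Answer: -20541/352 ≈ -58.355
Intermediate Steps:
h(L) = 2 - L²/2 (h(L) = 2 - L*L/2 = 2 - L²/2)
-45*(-1640/h(46) + (1*(17 + 24))/(-160)) = -45*(-1640/(2 - ½*46²) + (1*(17 + 24))/(-160)) = -45*(-1640/(2 - ½*2116) + (1*41)*(-1/160)) = -45*(-1640/(2 - 1058) + 41*(-1/160)) = -45*(-1640/(-1056) - 41/160) = -45*(-1640*(-1/1056) - 41/160) = -45*(205/132 - 41/160) = -45*6847/5280 = -20541/352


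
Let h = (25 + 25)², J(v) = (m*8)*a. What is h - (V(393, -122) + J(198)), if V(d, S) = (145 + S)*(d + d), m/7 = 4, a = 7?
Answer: -17146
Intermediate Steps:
m = 28 (m = 7*4 = 28)
V(d, S) = 2*d*(145 + S) (V(d, S) = (145 + S)*(2*d) = 2*d*(145 + S))
J(v) = 1568 (J(v) = (28*8)*7 = 224*7 = 1568)
h = 2500 (h = 50² = 2500)
h - (V(393, -122) + J(198)) = 2500 - (2*393*(145 - 122) + 1568) = 2500 - (2*393*23 + 1568) = 2500 - (18078 + 1568) = 2500 - 1*19646 = 2500 - 19646 = -17146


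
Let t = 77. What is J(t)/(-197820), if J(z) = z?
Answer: -11/28260 ≈ -0.00038924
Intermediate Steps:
J(t)/(-197820) = 77/(-197820) = 77*(-1/197820) = -11/28260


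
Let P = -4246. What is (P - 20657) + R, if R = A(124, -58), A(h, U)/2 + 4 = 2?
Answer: -24907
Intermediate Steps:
A(h, U) = -4 (A(h, U) = -8 + 2*2 = -8 + 4 = -4)
R = -4
(P - 20657) + R = (-4246 - 20657) - 4 = -24903 - 4 = -24907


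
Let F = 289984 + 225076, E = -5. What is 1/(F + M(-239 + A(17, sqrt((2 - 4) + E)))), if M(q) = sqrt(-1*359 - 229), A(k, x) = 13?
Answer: 18395/9474528721 - I*sqrt(3)/18949057442 ≈ 1.9415e-6 - 9.1406e-11*I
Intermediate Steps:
M(q) = 14*I*sqrt(3) (M(q) = sqrt(-359 - 229) = sqrt(-588) = 14*I*sqrt(3))
F = 515060
1/(F + M(-239 + A(17, sqrt((2 - 4) + E)))) = 1/(515060 + 14*I*sqrt(3))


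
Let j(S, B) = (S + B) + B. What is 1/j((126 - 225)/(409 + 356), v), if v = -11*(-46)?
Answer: 85/86009 ≈ 0.00098827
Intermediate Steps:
v = 506
j(S, B) = S + 2*B (j(S, B) = (B + S) + B = S + 2*B)
1/j((126 - 225)/(409 + 356), v) = 1/((126 - 225)/(409 + 356) + 2*506) = 1/(-99/765 + 1012) = 1/(-99*1/765 + 1012) = 1/(-11/85 + 1012) = 1/(86009/85) = 85/86009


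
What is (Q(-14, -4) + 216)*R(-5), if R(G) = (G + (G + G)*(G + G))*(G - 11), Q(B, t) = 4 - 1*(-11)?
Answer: -351120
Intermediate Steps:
Q(B, t) = 15 (Q(B, t) = 4 + 11 = 15)
R(G) = (-11 + G)*(G + 4*G**2) (R(G) = (G + (2*G)*(2*G))*(-11 + G) = (G + 4*G**2)*(-11 + G) = (-11 + G)*(G + 4*G**2))
(Q(-14, -4) + 216)*R(-5) = (15 + 216)*(-5*(-11 - 43*(-5) + 4*(-5)**2)) = 231*(-5*(-11 + 215 + 4*25)) = 231*(-5*(-11 + 215 + 100)) = 231*(-5*304) = 231*(-1520) = -351120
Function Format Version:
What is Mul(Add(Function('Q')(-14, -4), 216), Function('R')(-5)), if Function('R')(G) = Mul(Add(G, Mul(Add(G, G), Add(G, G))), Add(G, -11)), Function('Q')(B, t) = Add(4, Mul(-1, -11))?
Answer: -351120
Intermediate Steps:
Function('Q')(B, t) = 15 (Function('Q')(B, t) = Add(4, 11) = 15)
Function('R')(G) = Mul(Add(-11, G), Add(G, Mul(4, Pow(G, 2)))) (Function('R')(G) = Mul(Add(G, Mul(Mul(2, G), Mul(2, G))), Add(-11, G)) = Mul(Add(G, Mul(4, Pow(G, 2))), Add(-11, G)) = Mul(Add(-11, G), Add(G, Mul(4, Pow(G, 2)))))
Mul(Add(Function('Q')(-14, -4), 216), Function('R')(-5)) = Mul(Add(15, 216), Mul(-5, Add(-11, Mul(-43, -5), Mul(4, Pow(-5, 2))))) = Mul(231, Mul(-5, Add(-11, 215, Mul(4, 25)))) = Mul(231, Mul(-5, Add(-11, 215, 100))) = Mul(231, Mul(-5, 304)) = Mul(231, -1520) = -351120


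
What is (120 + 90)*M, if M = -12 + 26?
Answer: 2940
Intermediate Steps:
M = 14
(120 + 90)*M = (120 + 90)*14 = 210*14 = 2940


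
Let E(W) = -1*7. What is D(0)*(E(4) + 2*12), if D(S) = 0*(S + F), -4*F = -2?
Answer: 0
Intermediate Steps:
F = 1/2 (F = -1/4*(-2) = 1/2 ≈ 0.50000)
E(W) = -7
D(S) = 0 (D(S) = 0*(S + 1/2) = 0*(1/2 + S) = 0)
D(0)*(E(4) + 2*12) = 0*(-7 + 2*12) = 0*(-7 + 24) = 0*17 = 0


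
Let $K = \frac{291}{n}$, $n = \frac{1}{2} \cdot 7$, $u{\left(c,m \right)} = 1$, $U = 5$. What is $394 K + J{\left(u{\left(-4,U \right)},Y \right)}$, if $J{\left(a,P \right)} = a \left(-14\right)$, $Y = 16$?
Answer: $\frac{229210}{7} \approx 32744.0$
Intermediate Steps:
$n = \frac{7}{2}$ ($n = \frac{1}{2} \cdot 7 = \frac{7}{2} \approx 3.5$)
$K = \frac{582}{7}$ ($K = \frac{291}{\frac{7}{2}} = 291 \cdot \frac{2}{7} = \frac{582}{7} \approx 83.143$)
$J{\left(a,P \right)} = - 14 a$
$394 K + J{\left(u{\left(-4,U \right)},Y \right)} = 394 \cdot \frac{582}{7} - 14 = \frac{229308}{7} - 14 = \frac{229210}{7}$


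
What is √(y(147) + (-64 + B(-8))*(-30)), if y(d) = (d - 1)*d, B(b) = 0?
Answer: 3*√2598 ≈ 152.91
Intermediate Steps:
y(d) = d*(-1 + d) (y(d) = (-1 + d)*d = d*(-1 + d))
√(y(147) + (-64 + B(-8))*(-30)) = √(147*(-1 + 147) + (-64 + 0)*(-30)) = √(147*146 - 64*(-30)) = √(21462 + 1920) = √23382 = 3*√2598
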